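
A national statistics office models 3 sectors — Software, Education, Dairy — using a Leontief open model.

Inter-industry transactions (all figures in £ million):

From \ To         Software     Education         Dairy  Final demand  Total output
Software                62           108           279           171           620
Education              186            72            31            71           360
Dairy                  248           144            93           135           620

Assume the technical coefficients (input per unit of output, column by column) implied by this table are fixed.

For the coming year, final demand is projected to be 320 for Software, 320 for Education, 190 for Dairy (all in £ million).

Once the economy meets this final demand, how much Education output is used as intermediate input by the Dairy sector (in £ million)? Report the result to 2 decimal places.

Technical coefficients a_ij = z_ij / X_j:
  a_SS = 62/620 = 0.10, a_ES = 186/620 = 0.30, a_DS = 248/620 = 0.40
  a_SE = 108/360 = 0.30, a_EE = 72/360 = 0.20, a_DE = 144/360 = 0.40
  a_SD = 279/620 = 0.45, a_ED = 31/620 = 0.05, a_DD = 93/620 = 0.15
I − A =
  [   0.90    -0.30    -0.45]
  [  -0.30     0.80    -0.05]
  [  -0.40    -0.40     0.85]
Cofactors of I−A, C_ij = (−1)^(i+j)·(minor ij) (rows/columns in the sector order above):
  C_11 = (0.80)(0.85) − (-0.05)(-0.40) = 0.6600
  C_12 = −[(-0.30)(0.85) − (-0.05)(-0.40)] = 0.2750
  C_13 = (-0.30)(-0.40) − (0.80)(-0.40) = 0.4400
  C_21 = −[(-0.30)(0.85) − (-0.45)(-0.40)] = 0.4350
  C_22 = (0.90)(0.85) − (-0.45)(-0.40) = 0.5850
  C_23 = −[(0.90)(-0.40) − (-0.30)(-0.40)] = 0.4800
  C_31 = (-0.30)(-0.05) − (-0.45)(0.80) = 0.3750
  C_32 = −[(0.90)(-0.05) − (-0.45)(-0.30)] = 0.1800
  C_33 = (0.90)(0.80) − (-0.30)(-0.30) = 0.6300
det(I−A) = Σ_j (I−A)_1j·C_1j = (0.90)(0.6600) + (-0.30)(0.2750) + (-0.45)(0.4400) = 0.3135
adj(I−A) = Cᵀ =
  [ 0.6600   0.4350   0.3750]
  [ 0.2750   0.5850   0.1800]
  [ 0.4400   0.4800   0.6300]
(I − A)⁻¹ = adj(I−A) / det(I−A) ≈
  [   2.1053     1.3876     1.1962]
  [   0.8772     1.8660     0.5742]
  [   1.4035     1.5311     2.0096]
First solve x = (I − A)⁻¹ d = adj(I−A)·d / det(I−A); in particular x_D = (0.4400·320 + 0.4800·320 + 0.6300·190) / 0.3135 = 414.10 / 0.3135 ≈ 1320.8931.
Intermediate flow from E to D: z_ED = a_ED · x_D = 0.05 × 414.10 / 0.3135 = 20.705 / 0.3135 ≈ 66.04.

z_ED = 66.04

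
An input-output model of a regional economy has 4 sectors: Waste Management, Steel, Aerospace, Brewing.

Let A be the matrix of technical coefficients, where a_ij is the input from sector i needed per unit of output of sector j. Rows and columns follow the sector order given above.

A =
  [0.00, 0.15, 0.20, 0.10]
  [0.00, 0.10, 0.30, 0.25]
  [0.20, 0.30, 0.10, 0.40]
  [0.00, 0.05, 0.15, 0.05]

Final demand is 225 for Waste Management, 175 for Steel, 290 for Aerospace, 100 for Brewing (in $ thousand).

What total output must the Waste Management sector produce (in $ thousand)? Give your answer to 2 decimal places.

I − A =
  [   1.00    -0.15    -0.20    -0.10]
  [   0.00     0.90    -0.30    -0.25]
  [  -0.20    -0.30     0.90    -0.40]
  [   0.00    -0.05    -0.15     0.95]
Compute the cofactors C_ij = (−1)^(i+j)·(3×3 minor ij) of I−A; the adjugate is their transpose:
adj(I−A) = Cᵀ =
  [ 0.601500   0.189250   0.231875   0.210750]
  [ 0.064500   0.754000   0.322500   0.341000]
  [ 0.168500   0.334500   0.842500   0.460500]
  [ 0.030000   0.092500   0.150000   0.675000]
det(I−A) = Σ_j (I−A)_1j·C_1j = (1.00)(0.601500) + (-0.15)(0.064500) + (-0.20)(0.168500) + (-0.10)(0.030000) = 0.555125
(I − A)⁻¹ = adj(I−A) / det(I−A) ≈
  [   1.0835     0.3409     0.4177     0.3796]
  [   0.1162     1.3583     0.5810     0.6143]
  [   0.3035     0.6026     1.5177     0.8295]
  [   0.0540     0.1666     0.2702     1.2159]
x = (I − A)⁻¹ d = adj(I−A)·d / det(I−A), with det(I−A) = 0.555125:
  x_W = (0.601500·225 + 0.189250·175 + 0.231875·290 + 0.210750·100) / 0.555125 = 256.775 / 0.555125 ≈ 462.55
  x_S = (0.064500·225 + 0.754000·175 + 0.322500·290 + 0.341000·100) / 0.555125 = 274.0875 / 0.555125 ≈ 493.74
  x_A = (0.168500·225 + 0.334500·175 + 0.842500·290 + 0.460500·100) / 0.555125 = 386.825 / 0.555125 ≈ 696.83
  x_B = (0.030000·225 + 0.092500·175 + 0.150000·290 + 0.675000·100) / 0.555125 = 133.9375 / 0.555125 ≈ 241.27

x_W = 462.55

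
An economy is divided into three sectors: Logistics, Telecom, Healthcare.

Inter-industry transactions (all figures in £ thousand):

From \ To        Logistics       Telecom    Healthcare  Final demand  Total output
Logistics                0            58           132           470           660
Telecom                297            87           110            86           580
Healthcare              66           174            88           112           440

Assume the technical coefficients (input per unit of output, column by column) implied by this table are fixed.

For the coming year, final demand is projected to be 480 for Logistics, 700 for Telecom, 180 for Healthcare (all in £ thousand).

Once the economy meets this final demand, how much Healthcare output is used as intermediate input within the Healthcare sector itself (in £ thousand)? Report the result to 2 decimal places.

z_HH = 186.81

Technical coefficients a_ij = z_ij / X_j:
  a_LL = 0/660 = 0.00, a_TL = 297/660 = 0.45, a_HL = 66/660 = 0.10
  a_LT = 58/580 = 0.10, a_TT = 87/580 = 0.15, a_HT = 174/580 = 0.30
  a_LH = 132/440 = 0.30, a_TH = 110/440 = 0.25, a_HH = 88/440 = 0.20
I − A =
  [   1.00    -0.10    -0.30]
  [  -0.45     0.85    -0.25]
  [  -0.10    -0.30     0.80]
Cofactors of I−A, C_ij = (−1)^(i+j)·(minor ij) (rows/columns in the sector order above):
  C_11 = (0.85)(0.80) − (-0.25)(-0.30) = 0.6050
  C_12 = −[(-0.45)(0.80) − (-0.25)(-0.10)] = 0.3850
  C_13 = (-0.45)(-0.30) − (0.85)(-0.10) = 0.2200
  C_21 = −[(-0.10)(0.80) − (-0.30)(-0.30)] = 0.1700
  C_22 = (1.00)(0.80) − (-0.30)(-0.10) = 0.7700
  C_23 = −[(1.00)(-0.30) − (-0.10)(-0.10)] = 0.3100
  C_31 = (-0.10)(-0.25) − (-0.30)(0.85) = 0.2800
  C_32 = −[(1.00)(-0.25) − (-0.30)(-0.45)] = 0.3850
  C_33 = (1.00)(0.85) − (-0.10)(-0.45) = 0.8050
det(I−A) = Σ_j (I−A)_1j·C_1j = (1.00)(0.6050) + (-0.10)(0.3850) + (-0.30)(0.2200) = 0.5005
adj(I−A) = Cᵀ =
  [ 0.6050   0.1700   0.2800]
  [ 0.3850   0.7700   0.3850]
  [ 0.2200   0.3100   0.8050]
(I − A)⁻¹ = adj(I−A) / det(I−A) ≈
  [   1.2088     0.3397     0.5594]
  [   0.7692     1.5385     0.7692]
  [   0.4396     0.6194     1.6084]
First solve x = (I − A)⁻¹ d = adj(I−A)·d / det(I−A); in particular x_H = (0.2200·480 + 0.3100·700 + 0.8050·180) / 0.5005 = 467.50 / 0.5005 ≈ 934.0659.
Intermediate flow from H to H: z_HH = a_HH · x_H = 0.20 × 467.50 / 0.5005 = 93.50 / 0.5005 ≈ 186.81.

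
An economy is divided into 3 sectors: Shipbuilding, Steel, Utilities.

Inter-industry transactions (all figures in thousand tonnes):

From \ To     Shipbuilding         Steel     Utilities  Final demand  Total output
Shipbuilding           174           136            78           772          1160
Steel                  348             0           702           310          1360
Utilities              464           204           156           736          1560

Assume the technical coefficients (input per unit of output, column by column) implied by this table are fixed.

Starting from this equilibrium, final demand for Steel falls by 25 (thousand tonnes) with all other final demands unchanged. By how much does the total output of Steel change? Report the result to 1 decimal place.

Δx_2 = -29.1

Technical coefficients a_ij = z_ij / X_j:
  a_11 = 174/1160 = 0.15, a_21 = 348/1160 = 0.30, a_31 = 464/1160 = 0.40
  a_12 = 136/1360 = 0.10, a_22 = 0/1360 = 0.00, a_32 = 204/1360 = 0.15
  a_13 = 78/1560 = 0.05, a_23 = 702/1560 = 0.45, a_33 = 156/1560 = 0.10
I − A =
  [   0.85    -0.10    -0.05]
  [  -0.30     1.00    -0.45]
  [  -0.40    -0.15     0.90]
Cofactors of I−A, C_ij = (−1)^(i+j)·(minor ij) (rows/columns in the sector order above):
  C_11 = (1.00)(0.90) − (-0.45)(-0.15) = 0.8325
  C_12 = −[(-0.30)(0.90) − (-0.45)(-0.40)] = 0.4500
  C_13 = (-0.30)(-0.15) − (1.00)(-0.40) = 0.4450
  C_21 = −[(-0.10)(0.90) − (-0.05)(-0.15)] = 0.0975
  C_22 = (0.85)(0.90) − (-0.05)(-0.40) = 0.7450
  C_23 = −[(0.85)(-0.15) − (-0.10)(-0.40)] = 0.1675
  C_31 = (-0.10)(-0.45) − (-0.05)(1.00) = 0.0950
  C_32 = −[(0.85)(-0.45) − (-0.05)(-0.30)] = 0.3975
  C_33 = (0.85)(1.00) − (-0.10)(-0.30) = 0.8200
det(I−A) = Σ_j (I−A)_1j·C_1j = (0.85)(0.8325) + (-0.10)(0.4500) + (-0.05)(0.4450) = 0.640375
adj(I−A) = Cᵀ =
  [ 0.8325   0.0975   0.0950]
  [ 0.4500   0.7450   0.3975]
  [ 0.4450   0.1675   0.8200]
(I − A)⁻¹ = adj(I−A) / det(I−A) ≈
  [   1.3000     0.1523     0.1484]
  [   0.7027     1.1634     0.6207]
  [   0.6949     0.2616     1.2805]
Δx = (I − A)⁻¹ Δd with Δd having -25 in the Steel component and 0 elsewhere.
So Δx_2 = L_22 · (-25), where L_22 = adj(I−A)_22 / det(I−A) = 0.7450 / 0.640375.
Δx_2 = 0.7450 × (-25) / 0.640375 = -18.625 / 0.640375 ≈ -29.1.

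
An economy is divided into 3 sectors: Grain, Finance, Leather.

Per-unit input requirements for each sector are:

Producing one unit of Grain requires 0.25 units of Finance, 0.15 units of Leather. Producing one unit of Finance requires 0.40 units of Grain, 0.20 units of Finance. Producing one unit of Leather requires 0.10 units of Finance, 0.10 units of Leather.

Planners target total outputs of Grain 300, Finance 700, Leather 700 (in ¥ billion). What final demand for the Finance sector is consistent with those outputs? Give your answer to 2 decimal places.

I − A =
  [   1.00    -0.40     0.00]
  [  -0.25     0.80    -0.10]
  [  -0.15     0.00     0.90]
d = (I − A) x:
  d_1 = (+1.00)·300 + (-0.40)·700 + (+0.00)·700 = 20.00
  d_2 = (-0.25)·300 + (+0.80)·700 + (-0.10)·700 = 415.00
  d_3 = (-0.15)·300 + (+0.00)·700 + (+0.90)·700 = 585.00

d_2 = 415.00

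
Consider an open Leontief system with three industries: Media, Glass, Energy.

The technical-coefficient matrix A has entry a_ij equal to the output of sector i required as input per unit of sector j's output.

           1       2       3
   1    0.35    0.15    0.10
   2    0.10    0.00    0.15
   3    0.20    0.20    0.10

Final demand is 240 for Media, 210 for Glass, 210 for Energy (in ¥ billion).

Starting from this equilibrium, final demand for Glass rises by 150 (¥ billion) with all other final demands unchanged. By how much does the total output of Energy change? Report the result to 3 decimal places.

Δx_3 = 45.671

I − A =
  [   0.65    -0.15    -0.10]
  [  -0.10     1.00    -0.15]
  [  -0.20    -0.20     0.90]
Cofactors of I−A, C_ij = (−1)^(i+j)·(minor ij) (rows/columns in the sector order above):
  C_11 = (1.00)(0.90) − (-0.15)(-0.20) = 0.8700
  C_12 = −[(-0.10)(0.90) − (-0.15)(-0.20)] = 0.1200
  C_13 = (-0.10)(-0.20) − (1.00)(-0.20) = 0.2200
  C_21 = −[(-0.15)(0.90) − (-0.10)(-0.20)] = 0.1550
  C_22 = (0.65)(0.90) − (-0.10)(-0.20) = 0.5650
  C_23 = −[(0.65)(-0.20) − (-0.15)(-0.20)] = 0.1600
  C_31 = (-0.15)(-0.15) − (-0.10)(1.00) = 0.1225
  C_32 = −[(0.65)(-0.15) − (-0.10)(-0.10)] = 0.1075
  C_33 = (0.65)(1.00) − (-0.15)(-0.10) = 0.6350
det(I−A) = Σ_j (I−A)_1j·C_1j = (0.65)(0.8700) + (-0.15)(0.1200) + (-0.10)(0.2200) = 0.5255
adj(I−A) = Cᵀ =
  [ 0.8700   0.1550   0.1225]
  [ 0.1200   0.5650   0.1075]
  [ 0.2200   0.1600   0.6350]
(I − A)⁻¹ = adj(I−A) / det(I−A) ≈
  [   1.6556     0.2950     0.2331]
  [   0.2284     1.0752     0.2046]
  [   0.4186     0.3045     1.2084]
Δx = (I − A)⁻¹ Δd with Δd having +150 in the Glass component and 0 elsewhere.
So Δx_3 = L_32 · (+150), where L_32 = adj(I−A)_32 / det(I−A) = 0.1600 / 0.5255.
Δx_3 = 0.1600 × (+150) / 0.5255 = 24.00 / 0.5255 ≈ 45.671.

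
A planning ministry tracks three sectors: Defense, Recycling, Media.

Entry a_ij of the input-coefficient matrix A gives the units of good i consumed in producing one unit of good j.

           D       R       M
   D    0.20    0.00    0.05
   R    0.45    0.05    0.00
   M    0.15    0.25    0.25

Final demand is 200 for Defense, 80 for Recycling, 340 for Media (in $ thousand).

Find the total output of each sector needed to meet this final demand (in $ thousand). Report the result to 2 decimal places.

x_D = 286.50, x_R = 219.92, x_M = 583.94

I − A =
  [   0.80     0.00    -0.05]
  [  -0.45     0.95     0.00]
  [  -0.15    -0.25     0.75]
Cofactors of I−A, C_ij = (−1)^(i+j)·(minor ij) (rows/columns in the sector order above):
  C_11 = (0.95)(0.75) − (0.00)(-0.25) = 0.7125
  C_12 = −[(-0.45)(0.75) − (0.00)(-0.15)] = 0.3375
  C_13 = (-0.45)(-0.25) − (0.95)(-0.15) = 0.2550
  C_21 = −[(0.00)(0.75) − (-0.05)(-0.25)] = 0.0125
  C_22 = (0.80)(0.75) − (-0.05)(-0.15) = 0.5925
  C_23 = −[(0.80)(-0.25) − (0.00)(-0.15)] = 0.2000
  C_31 = (0.00)(0.00) − (-0.05)(0.95) = 0.0475
  C_32 = −[(0.80)(0.00) − (-0.05)(-0.45)] = 0.0225
  C_33 = (0.80)(0.95) − (0.00)(-0.45) = 0.7600
det(I−A) = Σ_j (I−A)_1j·C_1j = (0.80)(0.7125) + (0.00)(0.3375) + (-0.05)(0.2550) = 0.55725
adj(I−A) = Cᵀ =
  [ 0.7125   0.0125   0.0475]
  [ 0.3375   0.5925   0.0225]
  [ 0.2550   0.2000   0.7600]
(I − A)⁻¹ = adj(I−A) / det(I−A) ≈
  [   1.2786     0.0224     0.0852]
  [   0.6057     1.0633     0.0404]
  [   0.4576     0.3589     1.3638]
x = (I − A)⁻¹ d = adj(I−A)·d / det(I−A), with det(I−A) = 0.55725:
  x_D = (0.7125·200 + 0.0125·80 + 0.0475·340) / 0.55725 = 159.65 / 0.55725 ≈ 286.50
  x_R = (0.3375·200 + 0.5925·80 + 0.0225·340) / 0.55725 = 122.55 / 0.55725 ≈ 219.92
  x_M = (0.2550·200 + 0.2000·80 + 0.7600·340) / 0.55725 = 325.40 / 0.55725 ≈ 583.94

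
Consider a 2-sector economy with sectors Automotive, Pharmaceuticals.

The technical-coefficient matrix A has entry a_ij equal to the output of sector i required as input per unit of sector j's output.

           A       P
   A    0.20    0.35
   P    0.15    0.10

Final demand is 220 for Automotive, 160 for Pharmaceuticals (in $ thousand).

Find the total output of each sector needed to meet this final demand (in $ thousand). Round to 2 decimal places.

x_A = 380.52, x_P = 241.20

I − A =
  [   0.80    -0.35]
  [  -0.15     0.90]
det(I−A) = (0.80)(0.90) − (-0.35)(-0.15) = 0.6675
adj(I−A) = [[0.90, 0.35], [0.15, 0.80]]
(I − A)⁻¹ = adj(I−A) / det(I−A) ≈
  [   1.3483     0.5243]
  [   0.2247     1.1985]
x = (I − A)⁻¹ d = adj(I−A)·d / det(I−A), with det(I−A) = 0.6675:
  x_A = (0.90·220 + 0.35·160) / 0.6675 = 254.00 / 0.6675 ≈ 380.52
  x_P = (0.15·220 + 0.80·160) / 0.6675 = 161.00 / 0.6675 ≈ 241.20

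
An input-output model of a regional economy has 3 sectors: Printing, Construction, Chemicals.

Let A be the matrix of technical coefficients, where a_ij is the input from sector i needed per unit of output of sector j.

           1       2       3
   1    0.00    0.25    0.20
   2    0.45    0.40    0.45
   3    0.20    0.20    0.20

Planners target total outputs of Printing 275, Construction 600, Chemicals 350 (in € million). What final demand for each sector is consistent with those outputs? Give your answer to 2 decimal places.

I − A =
  [   1.00    -0.25    -0.20]
  [  -0.45     0.60    -0.45]
  [  -0.20    -0.20     0.80]
d = (I − A) x:
  d_1 = (+1.00)·275 + (-0.25)·600 + (-0.20)·350 = 55.00
  d_2 = (-0.45)·275 + (+0.60)·600 + (-0.45)·350 = 78.75
  d_3 = (-0.20)·275 + (-0.20)·600 + (+0.80)·350 = 105.00

d_1 = 55.00, d_2 = 78.75, d_3 = 105.00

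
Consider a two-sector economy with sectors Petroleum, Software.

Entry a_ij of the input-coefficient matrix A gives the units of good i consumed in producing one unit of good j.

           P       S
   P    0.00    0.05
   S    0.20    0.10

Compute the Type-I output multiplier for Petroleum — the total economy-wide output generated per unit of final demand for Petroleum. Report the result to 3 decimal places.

I − A =
  [   1.00    -0.05]
  [  -0.20     0.90]
det(I−A) = (1.00)(0.90) − (-0.05)(-0.20) = 0.8900
adj(I−A) = [[0.90, 0.05], [0.20, 1.00]]
(I − A)⁻¹ = adj(I−A) / det(I−A) ≈
  [   1.0112     0.0562]
  [   0.2247     1.1236]
The output multiplier for sector j is the column-j sum of the Leontief inverse (I − A)⁻¹ = adj(I−A) / det(I−A).
Column P of adj(I−A): (0.90, 0.20); det(I−A) = 0.8900.
m_P = (0.90 + 0.20) / 0.8900 = 1.10 / 0.8900 ≈ 1.236.

m_P = 1.236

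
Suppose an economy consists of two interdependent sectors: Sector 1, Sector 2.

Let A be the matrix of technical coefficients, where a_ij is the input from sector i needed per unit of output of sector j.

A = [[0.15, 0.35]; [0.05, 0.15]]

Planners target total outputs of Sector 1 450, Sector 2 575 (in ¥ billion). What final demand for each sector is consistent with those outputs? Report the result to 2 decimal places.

I − A =
  [   0.85    -0.35]
  [  -0.05     0.85]
d = (I − A) x:
  d_1 = (+0.85)·450 + (-0.35)·575 = 181.25
  d_2 = (-0.05)·450 + (+0.85)·575 = 466.25

d_1 = 181.25, d_2 = 466.25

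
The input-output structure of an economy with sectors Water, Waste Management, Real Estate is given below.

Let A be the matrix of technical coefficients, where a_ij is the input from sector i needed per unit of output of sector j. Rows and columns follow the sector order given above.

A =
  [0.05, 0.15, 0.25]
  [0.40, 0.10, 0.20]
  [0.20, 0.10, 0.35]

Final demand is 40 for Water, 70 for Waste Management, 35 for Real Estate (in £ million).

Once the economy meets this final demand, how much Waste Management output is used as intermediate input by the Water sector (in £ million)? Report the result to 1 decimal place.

z_21 = 36.7

I − A =
  [   0.95    -0.15    -0.25]
  [  -0.40     0.90    -0.20]
  [  -0.20    -0.10     0.65]
Cofactors of I−A, C_ij = (−1)^(i+j)·(minor ij) (rows/columns in the sector order above):
  C_11 = (0.90)(0.65) − (-0.20)(-0.10) = 0.5650
  C_12 = −[(-0.40)(0.65) − (-0.20)(-0.20)] = 0.3000
  C_13 = (-0.40)(-0.10) − (0.90)(-0.20) = 0.2200
  C_21 = −[(-0.15)(0.65) − (-0.25)(-0.10)] = 0.1225
  C_22 = (0.95)(0.65) − (-0.25)(-0.20) = 0.5675
  C_23 = −[(0.95)(-0.10) − (-0.15)(-0.20)] = 0.1250
  C_31 = (-0.15)(-0.20) − (-0.25)(0.90) = 0.2550
  C_32 = −[(0.95)(-0.20) − (-0.25)(-0.40)] = 0.2900
  C_33 = (0.95)(0.90) − (-0.15)(-0.40) = 0.7950
det(I−A) = Σ_j (I−A)_1j·C_1j = (0.95)(0.5650) + (-0.15)(0.3000) + (-0.25)(0.2200) = 0.43675
adj(I−A) = Cᵀ =
  [ 0.5650   0.1225   0.2550]
  [ 0.3000   0.5675   0.2900]
  [ 0.2200   0.1250   0.7950]
(I − A)⁻¹ = adj(I−A) / det(I−A) ≈
  [   1.2936     0.2805     0.5839]
  [   0.6869     1.2994     0.6640]
  [   0.5037     0.2862     1.8203]
First solve x = (I − A)⁻¹ d = adj(I−A)·d / det(I−A); in particular x_1 = (0.5650·40 + 0.1225·70 + 0.2550·35) / 0.43675 = 40.10 / 0.43675 ≈ 91.815.
Intermediate flow from 2 to 1: z_21 = a_21 · x_1 = 0.40 × 40.10 / 0.43675 = 16.04 / 0.43675 ≈ 36.7.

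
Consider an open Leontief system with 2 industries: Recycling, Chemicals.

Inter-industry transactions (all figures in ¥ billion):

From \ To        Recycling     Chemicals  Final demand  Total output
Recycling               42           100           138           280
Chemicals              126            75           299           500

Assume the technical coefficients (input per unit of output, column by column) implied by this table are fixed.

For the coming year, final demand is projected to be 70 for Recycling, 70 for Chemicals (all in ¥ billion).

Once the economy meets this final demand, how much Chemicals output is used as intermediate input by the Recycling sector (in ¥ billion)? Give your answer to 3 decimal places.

Technical coefficients a_ij = z_ij / X_j:
  a_11 = 42/280 = 0.15, a_21 = 126/280 = 0.45
  a_12 = 100/500 = 0.20, a_22 = 75/500 = 0.15
I − A =
  [   0.85    -0.20]
  [  -0.45     0.85]
det(I−A) = (0.85)(0.85) − (-0.20)(-0.45) = 0.6325
adj(I−A) = [[0.85, 0.20], [0.45, 0.85]]
(I − A)⁻¹ = adj(I−A) / det(I−A) ≈
  [   1.3439     0.3162]
  [   0.7115     1.3439]
First solve x = (I − A)⁻¹ d = adj(I−A)·d / det(I−A); in particular x_1 = (0.85·70 + 0.20·70) / 0.6325 = 73.50 / 0.6325 ≈ 116.20553.
Intermediate flow from 2 to 1: z_21 = a_21 · x_1 = 0.45 × 73.50 / 0.6325 = 33.075 / 0.6325 ≈ 52.292.

z_21 = 52.292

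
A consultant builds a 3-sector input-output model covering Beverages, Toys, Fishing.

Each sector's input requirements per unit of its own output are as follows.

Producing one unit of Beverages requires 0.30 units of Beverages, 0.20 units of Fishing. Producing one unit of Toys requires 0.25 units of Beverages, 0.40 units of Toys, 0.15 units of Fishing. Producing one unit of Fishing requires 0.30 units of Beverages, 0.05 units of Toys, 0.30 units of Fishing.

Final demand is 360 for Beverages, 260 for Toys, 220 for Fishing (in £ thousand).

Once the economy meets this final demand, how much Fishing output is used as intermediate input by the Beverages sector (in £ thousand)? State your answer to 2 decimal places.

z_31 = 198.24

I − A =
  [   0.70    -0.25    -0.30]
  [   0.00     0.60    -0.05]
  [  -0.20    -0.15     0.70]
Cofactors of I−A, C_ij = (−1)^(i+j)·(minor ij) (rows/columns in the sector order above):
  C_11 = (0.60)(0.70) − (-0.05)(-0.15) = 0.4125
  C_12 = −[(0.00)(0.70) − (-0.05)(-0.20)] = 0.0100
  C_13 = (0.00)(-0.15) − (0.60)(-0.20) = 0.1200
  C_21 = −[(-0.25)(0.70) − (-0.30)(-0.15)] = 0.2200
  C_22 = (0.70)(0.70) − (-0.30)(-0.20) = 0.4300
  C_23 = −[(0.70)(-0.15) − (-0.25)(-0.20)] = 0.1550
  C_31 = (-0.25)(-0.05) − (-0.30)(0.60) = 0.1925
  C_32 = −[(0.70)(-0.05) − (-0.30)(0.00)] = 0.0350
  C_33 = (0.70)(0.60) − (-0.25)(0.00) = 0.4200
det(I−A) = Σ_j (I−A)_1j·C_1j = (0.70)(0.4125) + (-0.25)(0.0100) + (-0.30)(0.1200) = 0.25025
adj(I−A) = Cᵀ =
  [ 0.4125   0.2200   0.1925]
  [ 0.0100   0.4300   0.0350]
  [ 0.1200   0.1550   0.4200]
(I − A)⁻¹ = adj(I−A) / det(I−A) ≈
  [   1.6484     0.8791     0.7692]
  [   0.0400     1.7183     0.1399]
  [   0.4795     0.6194     1.6783]
First solve x = (I − A)⁻¹ d = adj(I−A)·d / det(I−A); in particular x_1 = (0.4125·360 + 0.2200·260 + 0.1925·220) / 0.25025 = 248.05 / 0.25025 ≈ 991.2088.
Intermediate flow from 3 to 1: z_31 = a_31 · x_1 = 0.20 × 248.05 / 0.25025 = 49.61 / 0.25025 ≈ 198.24.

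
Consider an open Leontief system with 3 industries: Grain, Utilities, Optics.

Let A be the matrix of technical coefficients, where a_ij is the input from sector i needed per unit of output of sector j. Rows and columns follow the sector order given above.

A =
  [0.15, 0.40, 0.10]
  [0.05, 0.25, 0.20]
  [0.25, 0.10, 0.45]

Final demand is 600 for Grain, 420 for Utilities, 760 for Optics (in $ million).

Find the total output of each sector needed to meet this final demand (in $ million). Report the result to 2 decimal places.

x_G = 1587.65, x_U = 1289.28, x_O = 2337.89

I − A =
  [   0.85    -0.40    -0.10]
  [  -0.05     0.75    -0.20]
  [  -0.25    -0.10     0.55]
Cofactors of I−A, C_ij = (−1)^(i+j)·(minor ij) (rows/columns in the sector order above):
  C_11 = (0.75)(0.55) − (-0.20)(-0.10) = 0.3925
  C_12 = −[(-0.05)(0.55) − (-0.20)(-0.25)] = 0.0775
  C_13 = (-0.05)(-0.10) − (0.75)(-0.25) = 0.1925
  C_21 = −[(-0.40)(0.55) − (-0.10)(-0.10)] = 0.2300
  C_22 = (0.85)(0.55) − (-0.10)(-0.25) = 0.4425
  C_23 = −[(0.85)(-0.10) − (-0.40)(-0.25)] = 0.1850
  C_31 = (-0.40)(-0.20) − (-0.10)(0.75) = 0.1550
  C_32 = −[(0.85)(-0.20) − (-0.10)(-0.05)] = 0.1750
  C_33 = (0.85)(0.75) − (-0.40)(-0.05) = 0.6175
det(I−A) = Σ_j (I−A)_1j·C_1j = (0.85)(0.3925) + (-0.40)(0.0775) + (-0.10)(0.1925) = 0.283375
adj(I−A) = Cᵀ =
  [ 0.3925   0.2300   0.1550]
  [ 0.0775   0.4425   0.1750]
  [ 0.1925   0.1850   0.6175]
(I − A)⁻¹ = adj(I−A) / det(I−A) ≈
  [   1.3851     0.8116     0.5470]
  [   0.2735     1.5615     0.6176]
  [   0.6793     0.6528     2.1791]
x = (I − A)⁻¹ d = adj(I−A)·d / det(I−A), with det(I−A) = 0.283375:
  x_G = (0.3925·600 + 0.2300·420 + 0.1550·760) / 0.283375 = 449.90 / 0.283375 ≈ 1587.65
  x_U = (0.0775·600 + 0.4425·420 + 0.1750·760) / 0.283375 = 365.35 / 0.283375 ≈ 1289.28
  x_O = (0.1925·600 + 0.1850·420 + 0.6175·760) / 0.283375 = 662.50 / 0.283375 ≈ 2337.89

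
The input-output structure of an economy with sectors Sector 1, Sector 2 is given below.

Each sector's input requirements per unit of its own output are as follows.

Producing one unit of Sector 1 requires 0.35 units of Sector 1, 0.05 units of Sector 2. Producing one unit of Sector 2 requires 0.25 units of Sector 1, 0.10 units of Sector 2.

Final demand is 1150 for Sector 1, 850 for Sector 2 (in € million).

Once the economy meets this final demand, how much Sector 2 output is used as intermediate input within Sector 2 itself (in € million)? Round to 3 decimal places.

I − A =
  [   0.65    -0.25]
  [  -0.05     0.90]
det(I−A) = (0.65)(0.90) − (-0.25)(-0.05) = 0.5725
adj(I−A) = [[0.90, 0.25], [0.05, 0.65]]
(I − A)⁻¹ = adj(I−A) / det(I−A) ≈
  [   1.5721     0.4367]
  [   0.0873     1.1354]
First solve x = (I − A)⁻¹ d = adj(I−A)·d / det(I−A); in particular x_2 = (0.05·1150 + 0.65·850) / 0.5725 = 610.00 / 0.5725 ≈ 1065.50218.
Intermediate flow from 2 to 2: z_22 = a_22 · x_2 = 0.10 × 610.00 / 0.5725 = 61.00 / 0.5725 ≈ 106.550.

z_22 = 106.550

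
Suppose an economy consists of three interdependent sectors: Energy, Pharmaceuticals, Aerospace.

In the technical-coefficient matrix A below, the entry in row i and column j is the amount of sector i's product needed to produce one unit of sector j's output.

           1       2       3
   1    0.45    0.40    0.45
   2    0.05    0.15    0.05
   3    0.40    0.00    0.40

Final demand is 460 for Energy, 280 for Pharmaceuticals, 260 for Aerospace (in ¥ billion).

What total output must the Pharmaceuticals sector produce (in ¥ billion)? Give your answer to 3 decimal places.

x_2 = 725.581

I − A =
  [   0.55    -0.40    -0.45]
  [  -0.05     0.85    -0.05]
  [  -0.40     0.00     0.60]
Cofactors of I−A, C_ij = (−1)^(i+j)·(minor ij) (rows/columns in the sector order above):
  C_11 = (0.85)(0.60) − (-0.05)(0.00) = 0.5100
  C_12 = −[(-0.05)(0.60) − (-0.05)(-0.40)] = 0.0500
  C_13 = (-0.05)(0.00) − (0.85)(-0.40) = 0.3400
  C_21 = −[(-0.40)(0.60) − (-0.45)(0.00)] = 0.2400
  C_22 = (0.55)(0.60) − (-0.45)(-0.40) = 0.1500
  C_23 = −[(0.55)(0.00) − (-0.40)(-0.40)] = 0.1600
  C_31 = (-0.40)(-0.05) − (-0.45)(0.85) = 0.4025
  C_32 = −[(0.55)(-0.05) − (-0.45)(-0.05)] = 0.0500
  C_33 = (0.55)(0.85) − (-0.40)(-0.05) = 0.4475
det(I−A) = Σ_j (I−A)_1j·C_1j = (0.55)(0.5100) + (-0.40)(0.0500) + (-0.45)(0.3400) = 0.1075
adj(I−A) = Cᵀ =
  [ 0.5100   0.2400   0.4025]
  [ 0.0500   0.1500   0.0500]
  [ 0.3400   0.1600   0.4475]
(I − A)⁻¹ = adj(I−A) / det(I−A) ≈
  [   4.7442     2.2326     3.7442]
  [   0.4651     1.3953     0.4651]
  [   3.1628     1.4884     4.1628]
x = (I − A)⁻¹ d = adj(I−A)·d / det(I−A), with det(I−A) = 0.1075:
  x_1 = (0.5100·460 + 0.2400·280 + 0.4025·260) / 0.1075 = 406.45 / 0.1075 ≈ 3780.930
  x_2 = (0.0500·460 + 0.1500·280 + 0.0500·260) / 0.1075 = 78.00 / 0.1075 ≈ 725.581
  x_3 = (0.3400·460 + 0.1600·280 + 0.4475·260) / 0.1075 = 317.55 / 0.1075 ≈ 2953.953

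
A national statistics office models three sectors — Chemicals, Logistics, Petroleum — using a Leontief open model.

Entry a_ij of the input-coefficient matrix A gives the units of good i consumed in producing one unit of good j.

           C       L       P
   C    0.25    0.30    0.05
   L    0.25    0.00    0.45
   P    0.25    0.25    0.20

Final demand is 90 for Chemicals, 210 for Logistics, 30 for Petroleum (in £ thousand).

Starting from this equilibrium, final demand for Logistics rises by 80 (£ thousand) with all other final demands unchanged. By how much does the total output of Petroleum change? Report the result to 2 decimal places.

I − A =
  [   0.75    -0.30    -0.05]
  [  -0.25     1.00    -0.45]
  [  -0.25    -0.25     0.80]
Cofactors of I−A, C_ij = (−1)^(i+j)·(minor ij) (rows/columns in the sector order above):
  C_11 = (1.00)(0.80) − (-0.45)(-0.25) = 0.6875
  C_12 = −[(-0.25)(0.80) − (-0.45)(-0.25)] = 0.3125
  C_13 = (-0.25)(-0.25) − (1.00)(-0.25) = 0.3125
  C_21 = −[(-0.30)(0.80) − (-0.05)(-0.25)] = 0.2525
  C_22 = (0.75)(0.80) − (-0.05)(-0.25) = 0.5875
  C_23 = −[(0.75)(-0.25) − (-0.30)(-0.25)] = 0.2625
  C_31 = (-0.30)(-0.45) − (-0.05)(1.00) = 0.1850
  C_32 = −[(0.75)(-0.45) − (-0.05)(-0.25)] = 0.3500
  C_33 = (0.75)(1.00) − (-0.30)(-0.25) = 0.6750
det(I−A) = Σ_j (I−A)_1j·C_1j = (0.75)(0.6875) + (-0.30)(0.3125) + (-0.05)(0.3125) = 0.40625
adj(I−A) = Cᵀ =
  [ 0.6875   0.2525   0.1850]
  [ 0.3125   0.5875   0.3500]
  [ 0.3125   0.2625   0.6750]
(I − A)⁻¹ = adj(I−A) / det(I−A) ≈
  [   1.6923     0.6215     0.4554]
  [   0.7692     1.4462     0.8615]
  [   0.7692     0.6462     1.6615]
Δx = (I − A)⁻¹ Δd with Δd having +80 in the Logistics component and 0 elsewhere.
So Δx_P = L_PL · (+80), where L_PL = adj(I−A)_PL / det(I−A) = 0.2625 / 0.40625.
Δx_P = 0.2625 × (+80) / 0.40625 = 21.00 / 0.40625 ≈ 51.69.

Δx_P = 51.69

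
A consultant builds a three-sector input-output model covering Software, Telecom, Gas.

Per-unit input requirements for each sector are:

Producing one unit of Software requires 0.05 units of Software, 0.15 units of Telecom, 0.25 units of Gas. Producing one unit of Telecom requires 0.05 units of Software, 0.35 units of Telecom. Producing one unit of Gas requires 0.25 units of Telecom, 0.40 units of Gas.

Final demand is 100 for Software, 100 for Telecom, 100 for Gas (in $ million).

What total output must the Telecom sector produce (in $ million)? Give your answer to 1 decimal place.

I − A =
  [   0.95    -0.05     0.00]
  [  -0.15     0.65    -0.25]
  [  -0.25     0.00     0.60]
Cofactors of I−A, C_ij = (−1)^(i+j)·(minor ij) (rows/columns in the sector order above):
  C_11 = (0.65)(0.60) − (-0.25)(0.00) = 0.3900
  C_12 = −[(-0.15)(0.60) − (-0.25)(-0.25)] = 0.1525
  C_13 = (-0.15)(0.00) − (0.65)(-0.25) = 0.1625
  C_21 = −[(-0.05)(0.60) − (0.00)(0.00)] = 0.0300
  C_22 = (0.95)(0.60) − (0.00)(-0.25) = 0.5700
  C_23 = −[(0.95)(0.00) − (-0.05)(-0.25)] = 0.0125
  C_31 = (-0.05)(-0.25) − (0.00)(0.65) = 0.0125
  C_32 = −[(0.95)(-0.25) − (0.00)(-0.15)] = 0.2375
  C_33 = (0.95)(0.65) − (-0.05)(-0.15) = 0.6100
det(I−A) = Σ_j (I−A)_1j·C_1j = (0.95)(0.3900) + (-0.05)(0.1525) + (0.00)(0.1625) = 0.362875
adj(I−A) = Cᵀ =
  [ 0.3900   0.0300   0.0125]
  [ 0.1525   0.5700   0.2375]
  [ 0.1625   0.0125   0.6100]
(I − A)⁻¹ = adj(I−A) / det(I−A) ≈
  [   1.0748     0.0827     0.0344]
  [   0.4203     1.5708     0.6545]
  [   0.4478     0.0344     1.6810]
x = (I − A)⁻¹ d = adj(I−A)·d / det(I−A), with det(I−A) = 0.362875:
  x_S = (0.3900·100 + 0.0300·100 + 0.0125·100) / 0.362875 = 43.25 / 0.362875 ≈ 119.2
  x_T = (0.1525·100 + 0.5700·100 + 0.2375·100) / 0.362875 = 96.00 / 0.362875 ≈ 264.6
  x_G = (0.1625·100 + 0.0125·100 + 0.6100·100) / 0.362875 = 78.50 / 0.362875 ≈ 216.3

x_T = 264.6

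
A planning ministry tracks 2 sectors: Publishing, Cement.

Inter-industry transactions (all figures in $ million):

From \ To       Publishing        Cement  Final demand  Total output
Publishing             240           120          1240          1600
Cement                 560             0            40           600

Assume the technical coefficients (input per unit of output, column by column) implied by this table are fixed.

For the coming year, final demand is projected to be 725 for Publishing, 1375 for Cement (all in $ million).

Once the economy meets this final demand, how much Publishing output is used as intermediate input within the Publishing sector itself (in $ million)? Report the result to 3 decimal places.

Technical coefficients a_ij = z_ij / X_j:
  a_11 = 240/1600 = 0.15, a_21 = 560/1600 = 0.35
  a_12 = 120/600 = 0.20, a_22 = 0/600 = 0.00
I − A =
  [   0.85    -0.20]
  [  -0.35     1.00]
det(I−A) = (0.85)(1.00) − (-0.20)(-0.35) = 0.7800
adj(I−A) = [[1.00, 0.20], [0.35, 0.85]]
(I − A)⁻¹ = adj(I−A) / det(I−A) ≈
  [   1.2821     0.2564]
  [   0.4487     1.0897]
First solve x = (I − A)⁻¹ d = adj(I−A)·d / det(I−A); in particular x_1 = (1.00·725 + 0.20·1375) / 0.7800 = 1000.00 / 0.7800 ≈ 1282.05128.
Intermediate flow from 1 to 1: z_11 = a_11 · x_1 = 0.15 × 1000.00 / 0.7800 = 150.00 / 0.7800 ≈ 192.308.

z_11 = 192.308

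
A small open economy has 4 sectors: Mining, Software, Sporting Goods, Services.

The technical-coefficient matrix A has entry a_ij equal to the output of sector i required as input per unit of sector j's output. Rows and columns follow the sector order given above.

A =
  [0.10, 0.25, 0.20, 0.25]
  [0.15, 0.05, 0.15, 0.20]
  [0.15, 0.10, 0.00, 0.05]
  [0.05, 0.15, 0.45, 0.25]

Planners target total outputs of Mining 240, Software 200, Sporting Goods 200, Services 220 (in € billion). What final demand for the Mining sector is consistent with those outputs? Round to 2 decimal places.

I − A =
  [   0.90    -0.25    -0.20    -0.25]
  [  -0.15     0.95    -0.15    -0.20]
  [  -0.15    -0.10     1.00    -0.05]
  [  -0.05    -0.15    -0.45     0.75]
d = (I − A) x:
  d_1 = (+0.90)·240 + (-0.25)·200 + (-0.20)·200 + (-0.25)·220 = 71.00
  d_2 = (-0.15)·240 + (+0.95)·200 + (-0.15)·200 + (-0.20)·220 = 80.00
  d_3 = (-0.15)·240 + (-0.10)·200 + (+1.00)·200 + (-0.05)·220 = 133.00
  d_4 = (-0.05)·240 + (-0.15)·200 + (-0.45)·200 + (+0.75)·220 = 33.00

d_1 = 71.00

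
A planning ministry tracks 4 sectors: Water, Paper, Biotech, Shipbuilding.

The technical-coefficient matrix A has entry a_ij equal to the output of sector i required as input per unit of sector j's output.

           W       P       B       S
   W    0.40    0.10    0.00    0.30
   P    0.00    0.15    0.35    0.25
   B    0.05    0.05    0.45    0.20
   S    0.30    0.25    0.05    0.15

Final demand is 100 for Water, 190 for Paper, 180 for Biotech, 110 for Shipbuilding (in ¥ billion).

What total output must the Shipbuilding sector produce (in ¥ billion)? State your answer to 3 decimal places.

x_S = 551.814

I − A =
  [   0.60    -0.10     0.00    -0.30]
  [   0.00     0.85    -0.35    -0.25]
  [  -0.05    -0.05     0.55    -0.20]
  [  -0.30    -0.25    -0.05     0.85]
Compute the cofactors C_ij = (−1)^(i+j)·(3×3 minor ij) of I−A; the adjugate is their transpose:
adj(I−A) = Cᵀ =
  [ 0.32150   0.08775   0.07000   0.15575]
  [ 0.07775   0.22425   0.15450   0.12975]
  [ 0.08775   0.06500   0.31200   0.12350]
  [ 0.14150   0.10075   0.08850   0.26825]
det(I−A) = Σ_j (I−A)_1j·C_1j = (0.60)(0.32150) + (-0.10)(0.07775) + (0.00)(0.08775) + (-0.30)(0.14150) = 0.142675
(I − A)⁻¹ = adj(I−A) / det(I−A) ≈
  [   2.2534     0.6150     0.4906     1.0916]
  [   0.5449     1.5718     1.0829     0.9094]
  [   0.6150     0.4556     2.1868     0.8656]
  [   0.9918     0.7062     0.6203     1.8801]
x = (I − A)⁻¹ d = adj(I−A)·d / det(I−A), with det(I−A) = 0.142675:
  x_W = (0.32150·100 + 0.08775·190 + 0.07000·180 + 0.15575·110) / 0.142675 = 78.555 / 0.142675 ≈ 550.587
  x_P = (0.07775·100 + 0.22425·190 + 0.15450·180 + 0.12975·110) / 0.142675 = 92.465 / 0.142675 ≈ 648.081
  x_B = (0.08775·100 + 0.06500·190 + 0.31200·180 + 0.12350·110) / 0.142675 = 90.87 / 0.142675 ≈ 636.902
  x_S = (0.14150·100 + 0.10075·190 + 0.08850·180 + 0.26825·110) / 0.142675 = 78.73 / 0.142675 ≈ 551.814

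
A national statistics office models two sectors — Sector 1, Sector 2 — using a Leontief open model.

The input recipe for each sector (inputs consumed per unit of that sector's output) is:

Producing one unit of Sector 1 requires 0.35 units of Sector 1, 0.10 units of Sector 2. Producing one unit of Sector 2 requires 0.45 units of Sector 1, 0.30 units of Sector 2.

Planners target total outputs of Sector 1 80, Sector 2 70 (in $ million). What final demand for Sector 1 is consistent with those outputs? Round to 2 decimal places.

I − A =
  [   0.65    -0.45]
  [  -0.10     0.70]
d = (I − A) x:
  d_1 = (+0.65)·80 + (-0.45)·70 = 20.50
  d_2 = (-0.10)·80 + (+0.70)·70 = 41.00

d_1 = 20.50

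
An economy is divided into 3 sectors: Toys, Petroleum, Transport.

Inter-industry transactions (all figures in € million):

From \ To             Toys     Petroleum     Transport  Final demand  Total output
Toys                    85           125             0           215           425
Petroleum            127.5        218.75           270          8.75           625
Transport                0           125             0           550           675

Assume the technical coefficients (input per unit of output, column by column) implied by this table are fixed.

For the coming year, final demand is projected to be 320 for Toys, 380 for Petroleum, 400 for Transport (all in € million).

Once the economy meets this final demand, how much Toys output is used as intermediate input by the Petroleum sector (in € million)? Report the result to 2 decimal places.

z_12 = 266.67

Technical coefficients a_ij = z_ij / X_j:
  a_11 = 85/425 = 0.20, a_21 = 127.5/425 = 0.30, a_31 = 0/425 = 0.00
  a_12 = 125/625 = 0.20, a_22 = 218.75/625 = 0.35, a_32 = 125/625 = 0.20
  a_13 = 0/675 = 0.00, a_23 = 270/675 = 0.40, a_33 = 0/675 = 0.00
I − A =
  [   0.80    -0.20     0.00]
  [  -0.30     0.65    -0.40]
  [   0.00    -0.20     1.00]
Cofactors of I−A, C_ij = (−1)^(i+j)·(minor ij) (rows/columns in the sector order above):
  C_11 = (0.65)(1.00) − (-0.40)(-0.20) = 0.5700
  C_12 = −[(-0.30)(1.00) − (-0.40)(0.00)] = 0.3000
  C_13 = (-0.30)(-0.20) − (0.65)(0.00) = 0.0600
  C_21 = −[(-0.20)(1.00) − (0.00)(-0.20)] = 0.2000
  C_22 = (0.80)(1.00) − (0.00)(0.00) = 0.8000
  C_23 = −[(0.80)(-0.20) − (-0.20)(0.00)] = 0.1600
  C_31 = (-0.20)(-0.40) − (0.00)(0.65) = 0.0800
  C_32 = −[(0.80)(-0.40) − (0.00)(-0.30)] = 0.3200
  C_33 = (0.80)(0.65) − (-0.20)(-0.30) = 0.4600
det(I−A) = Σ_j (I−A)_1j·C_1j = (0.80)(0.5700) + (-0.20)(0.3000) + (0.00)(0.0600) = 0.3960
adj(I−A) = Cᵀ =
  [ 0.5700   0.2000   0.0800]
  [ 0.3000   0.8000   0.3200]
  [ 0.0600   0.1600   0.4600]
(I − A)⁻¹ = adj(I−A) / det(I−A) ≈
  [   1.4394     0.5051     0.2020]
  [   0.7576     2.0202     0.8081]
  [   0.1515     0.4040     1.1616]
First solve x = (I − A)⁻¹ d = adj(I−A)·d / det(I−A); in particular x_2 = (0.3000·320 + 0.8000·380 + 0.3200·400) / 0.3960 = 528.00 / 0.3960 ≈ 1333.3333.
Intermediate flow from 1 to 2: z_12 = a_12 · x_2 = 0.20 × 528.00 / 0.3960 = 105.60 / 0.3960 ≈ 266.67.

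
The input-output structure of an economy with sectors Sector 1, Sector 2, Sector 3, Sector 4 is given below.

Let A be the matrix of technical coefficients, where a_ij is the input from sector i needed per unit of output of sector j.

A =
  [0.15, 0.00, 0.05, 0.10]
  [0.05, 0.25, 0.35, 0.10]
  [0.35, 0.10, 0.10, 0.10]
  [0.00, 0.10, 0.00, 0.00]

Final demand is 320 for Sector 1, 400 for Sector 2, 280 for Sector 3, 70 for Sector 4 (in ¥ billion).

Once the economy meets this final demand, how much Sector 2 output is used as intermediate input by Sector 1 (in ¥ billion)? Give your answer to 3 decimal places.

I − A =
  [   0.85     0.00    -0.05    -0.10]
  [  -0.05     0.75    -0.35    -0.10]
  [  -0.35    -0.10     0.90    -0.10]
  [   0.00    -0.10     0.00     1.00]
Compute the cofactors C_ij = (−1)^(i+j)·(3×3 minor ij) of I−A; the adjugate is their transpose:
adj(I−A) = Cᵀ =
  [ 0.627500   0.014500   0.040500   0.068250]
  [ 0.167500   0.747500   0.300000   0.121500]
  [ 0.264500   0.097000   0.628500   0.099000]
  [ 0.016750   0.074750   0.030000   0.530625]
det(I−A) = Σ_j (I−A)_1j·C_1j = (0.85)(0.627500) + (0.00)(0.167500) + (-0.05)(0.264500) + (-0.10)(0.016750) = 0.518475
(I − A)⁻¹ = adj(I−A) / det(I−A) ≈
  [   1.2103     0.0280     0.0781     0.1316]
  [   0.3231     1.4417     0.5786     0.2343]
  [   0.5101     0.1871     1.2122     0.1909]
  [   0.0323     0.1442     0.0579     1.0234]
First solve x = (I − A)⁻¹ d = adj(I−A)·d / det(I−A); in particular x_1 = (0.627500·320 + 0.014500·400 + 0.040500·280 + 0.068250·70) / 0.518475 = 222.7175 / 0.518475 ≈ 429.56266.
Intermediate flow from 2 to 1: z_21 = a_21 · x_1 = 0.05 × 222.7175 / 0.518475 = 11.135875 / 0.518475 ≈ 21.478.

z_21 = 21.478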